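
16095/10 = 3219/2 = 1609.50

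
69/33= 2 + 1/11 = 2.09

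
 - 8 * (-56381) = 451048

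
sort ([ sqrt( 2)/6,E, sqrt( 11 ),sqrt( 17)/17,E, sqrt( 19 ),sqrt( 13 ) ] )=[ sqrt(2)/6,sqrt ( 17 ) /17,E,E,sqrt( 11) , sqrt ( 13),sqrt( 19 )]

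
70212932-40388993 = 29823939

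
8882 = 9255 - 373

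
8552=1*8552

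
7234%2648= 1938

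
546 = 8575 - 8029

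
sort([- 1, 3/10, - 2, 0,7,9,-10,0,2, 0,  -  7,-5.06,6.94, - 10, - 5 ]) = [-10, - 10 , - 7,-5.06, - 5, - 2,-1, 0,0, 0,3/10,2, 6.94, 7, 9]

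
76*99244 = 7542544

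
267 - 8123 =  - 7856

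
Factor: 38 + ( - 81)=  - 43 = -43^1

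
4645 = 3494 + 1151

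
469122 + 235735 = 704857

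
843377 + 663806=1507183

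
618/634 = 309/317 = 0.97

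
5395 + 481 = 5876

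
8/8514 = 4/4257= 0.00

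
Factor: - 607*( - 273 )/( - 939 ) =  - 55237/313 = - 7^1*13^1 * 313^( - 1)*607^1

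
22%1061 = 22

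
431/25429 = 1/59 = 0.02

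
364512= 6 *60752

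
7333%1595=953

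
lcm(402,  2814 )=2814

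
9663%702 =537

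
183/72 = 61/24 = 2.54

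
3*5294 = 15882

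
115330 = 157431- 42101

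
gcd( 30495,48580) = 5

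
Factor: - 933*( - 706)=2^1*3^1*311^1*353^1  =  658698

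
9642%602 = 10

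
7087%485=297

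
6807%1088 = 279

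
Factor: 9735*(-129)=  - 1255815 = - 3^2 * 5^1* 11^1*43^1*59^1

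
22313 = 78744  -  56431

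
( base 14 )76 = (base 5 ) 404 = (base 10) 104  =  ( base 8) 150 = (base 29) 3H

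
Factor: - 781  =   - 11^1*71^1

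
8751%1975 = 851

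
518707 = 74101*7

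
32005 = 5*6401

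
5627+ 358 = 5985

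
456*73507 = 33519192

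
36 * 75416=2714976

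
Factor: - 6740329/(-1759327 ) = 199^1 *311^(  -  1 )*5657^( - 1)*33871^1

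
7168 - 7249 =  - 81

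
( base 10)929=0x3A1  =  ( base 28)155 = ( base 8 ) 1641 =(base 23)1H9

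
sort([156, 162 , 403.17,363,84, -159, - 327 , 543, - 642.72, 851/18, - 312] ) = [ - 642.72 , - 327, - 312, - 159, 851/18, 84 , 156, 162, 363,403.17,543]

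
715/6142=715/6142 = 0.12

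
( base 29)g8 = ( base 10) 472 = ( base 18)184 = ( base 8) 730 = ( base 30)fm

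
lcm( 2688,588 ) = 18816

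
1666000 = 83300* 20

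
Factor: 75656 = 2^3 *7^2 * 193^1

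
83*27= 2241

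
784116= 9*87124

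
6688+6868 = 13556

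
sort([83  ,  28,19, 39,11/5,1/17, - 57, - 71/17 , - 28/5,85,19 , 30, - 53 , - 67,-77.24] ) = [-77.24 , - 67,  -  57, -53,-28/5, - 71/17,1/17,11/5,19,19, 28, 30 , 39, 83,85] 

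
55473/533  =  104 +1/13  =  104.08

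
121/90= 121/90 = 1.34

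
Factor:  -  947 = - 947^1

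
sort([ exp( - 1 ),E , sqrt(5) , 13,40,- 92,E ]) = [ - 92,exp( - 1 ) , sqrt( 5)  ,  E,E,13,40 ]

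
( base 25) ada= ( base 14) 2585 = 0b1100110111001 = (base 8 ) 14671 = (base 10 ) 6585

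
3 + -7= - 4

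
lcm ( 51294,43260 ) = 3590580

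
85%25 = 10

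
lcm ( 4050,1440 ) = 64800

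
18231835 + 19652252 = 37884087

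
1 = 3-2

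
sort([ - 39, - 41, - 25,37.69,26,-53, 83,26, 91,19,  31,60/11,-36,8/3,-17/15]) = [ - 53,  -  41, - 39, - 36,  -  25,  -  17/15,8/3,60/11,19,26,26,31,37.69,83, 91]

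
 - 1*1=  - 1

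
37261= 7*5323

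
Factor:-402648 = - 2^3*3^1*19^1*883^1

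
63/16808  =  63/16808 =0.00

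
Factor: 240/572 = 60/143=2^2*3^1 * 5^1* 11^( - 1)*13^( - 1 )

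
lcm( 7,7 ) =7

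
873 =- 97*(-9 ) 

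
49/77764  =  49/77764 = 0.00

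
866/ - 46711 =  - 1 + 45845/46711 = - 0.02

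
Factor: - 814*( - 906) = 737484 = 2^2 * 3^1*11^1*37^1  *151^1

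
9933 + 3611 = 13544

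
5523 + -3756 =1767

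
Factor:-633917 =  - 593^1*1069^1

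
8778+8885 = 17663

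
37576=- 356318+393894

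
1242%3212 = 1242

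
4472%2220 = 32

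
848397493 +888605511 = 1737003004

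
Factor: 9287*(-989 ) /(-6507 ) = 3^( - 3)*23^1*37^1*43^1*241^( - 1) *251^1  =  9184843/6507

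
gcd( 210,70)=70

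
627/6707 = 33/353 = 0.09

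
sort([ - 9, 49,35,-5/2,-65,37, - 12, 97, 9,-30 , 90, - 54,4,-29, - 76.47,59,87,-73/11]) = [ - 76.47,-65,  -  54,- 30, - 29, - 12, - 9,-73/11 , - 5/2,4, 9 , 35, 37, 49,59,  87,90,97]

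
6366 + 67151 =73517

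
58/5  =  11+3/5=11.60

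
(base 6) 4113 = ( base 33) ri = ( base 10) 909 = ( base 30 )109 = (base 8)1615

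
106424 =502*212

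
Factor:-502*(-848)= 2^5*53^1 * 251^1 = 425696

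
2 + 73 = 75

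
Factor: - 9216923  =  -41^2 * 5483^1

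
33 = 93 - 60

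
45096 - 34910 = 10186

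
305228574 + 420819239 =726047813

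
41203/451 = 91+ 162/451 = 91.36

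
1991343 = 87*22889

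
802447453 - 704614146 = 97833307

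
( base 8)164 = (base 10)116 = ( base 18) 68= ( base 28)44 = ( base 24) 4K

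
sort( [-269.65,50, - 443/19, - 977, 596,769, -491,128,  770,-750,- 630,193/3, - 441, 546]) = [  -  977,-750, - 630,  -  491, - 441, - 269.65, - 443/19, 50  ,  193/3,  128,546,596,769, 770]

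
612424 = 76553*8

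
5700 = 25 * 228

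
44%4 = 0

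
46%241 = 46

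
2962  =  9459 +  - 6497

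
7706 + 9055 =16761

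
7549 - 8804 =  - 1255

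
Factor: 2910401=13^1 * 19^1*11783^1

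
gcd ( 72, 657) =9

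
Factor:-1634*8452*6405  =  -88456688040= -2^3*3^1 * 5^1*7^1*19^1*43^1*61^1*2113^1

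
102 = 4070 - 3968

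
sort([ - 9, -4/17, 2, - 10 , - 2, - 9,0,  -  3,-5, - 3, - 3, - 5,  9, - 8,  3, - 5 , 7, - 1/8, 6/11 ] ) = [ - 10, - 9, - 9,-8, - 5, - 5, - 5, - 3, - 3,-3 , - 2, - 4/17,  -  1/8,  0,6/11, 2, 3,7,  9] 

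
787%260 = 7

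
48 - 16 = 32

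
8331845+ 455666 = 8787511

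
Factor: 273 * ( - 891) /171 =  - 3^3*7^1*11^1*13^1 *19^( - 1 ) = - 27027/19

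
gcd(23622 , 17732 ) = 62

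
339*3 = 1017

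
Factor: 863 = 863^1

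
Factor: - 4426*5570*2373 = -58501141860 = - 2^2*3^1*5^1 * 7^1*113^1*557^1*2213^1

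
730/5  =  146 = 146.00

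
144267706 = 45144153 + 99123553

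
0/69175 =0 =0.00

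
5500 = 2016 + 3484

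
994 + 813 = 1807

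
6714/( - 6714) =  -1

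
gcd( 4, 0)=4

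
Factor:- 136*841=-2^3*17^1*29^2 = -114376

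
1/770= 1/770 = 0.00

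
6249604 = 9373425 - 3123821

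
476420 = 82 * 5810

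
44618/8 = 5577+1/4  =  5577.25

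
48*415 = 19920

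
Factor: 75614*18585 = 1405286190 =2^1*3^2*5^1*7^2*11^1*59^1* 491^1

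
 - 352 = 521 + -873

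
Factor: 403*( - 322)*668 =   -  86683688 = - 2^3*7^1*13^1 * 23^1* 31^1 *167^1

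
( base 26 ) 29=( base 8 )75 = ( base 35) 1Q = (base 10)61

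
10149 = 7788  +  2361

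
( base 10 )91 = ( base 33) 2p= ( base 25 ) 3G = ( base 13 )70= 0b1011011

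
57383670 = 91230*629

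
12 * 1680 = 20160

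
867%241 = 144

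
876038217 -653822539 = 222215678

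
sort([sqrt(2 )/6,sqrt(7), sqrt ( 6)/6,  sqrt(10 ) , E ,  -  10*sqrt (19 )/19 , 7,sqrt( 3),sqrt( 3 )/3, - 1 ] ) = [-10*sqrt(19 ) /19,- 1,sqrt(2 )/6, sqrt (6 )/6,sqrt(3) /3,sqrt(3 ),sqrt(7),E,sqrt( 10 ), 7]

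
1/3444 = 1/3444 = 0.00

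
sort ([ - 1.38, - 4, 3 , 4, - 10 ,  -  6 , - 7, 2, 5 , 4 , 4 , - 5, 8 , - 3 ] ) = [-10 , - 7, - 6, - 5, - 4, - 3, - 1.38,2,3, 4,4 , 4,  5,8] 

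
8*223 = 1784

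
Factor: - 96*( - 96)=2^10*3^2 = 9216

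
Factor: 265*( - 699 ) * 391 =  - 3^1 * 5^1* 17^1*23^1*53^1*233^1 = - 72426885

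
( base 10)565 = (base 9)687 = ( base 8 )1065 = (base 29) je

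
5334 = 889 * 6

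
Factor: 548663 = 19^1*67^1*431^1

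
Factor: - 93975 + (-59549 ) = - 153524 =- 2^2*7^1*5483^1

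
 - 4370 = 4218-8588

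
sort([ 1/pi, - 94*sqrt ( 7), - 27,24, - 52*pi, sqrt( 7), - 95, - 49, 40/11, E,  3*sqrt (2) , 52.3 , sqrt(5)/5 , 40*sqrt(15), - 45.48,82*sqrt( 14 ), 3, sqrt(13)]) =[ - 94*sqrt( 7), - 52*pi, -95, - 49 ,  -  45.48, - 27,1/pi,sqrt( 5) /5,sqrt ( 7 ) , E, 3 , sqrt(13),40/11,3*sqrt( 2),24,52.3,40*sqrt(15 ), 82*sqrt( 14)]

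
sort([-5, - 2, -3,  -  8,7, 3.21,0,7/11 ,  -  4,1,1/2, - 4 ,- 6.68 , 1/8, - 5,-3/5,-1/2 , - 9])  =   [-9,-8, - 6.68,-5,-5, - 4,-4,-3,-2, - 3/5, - 1/2, 0,1/8, 1/2,7/11, 1,3.21,7] 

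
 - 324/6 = -54=- 54.00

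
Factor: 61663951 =61663951^1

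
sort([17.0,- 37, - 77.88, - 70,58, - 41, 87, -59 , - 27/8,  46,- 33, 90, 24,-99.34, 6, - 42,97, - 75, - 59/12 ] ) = [-99.34, - 77.88, - 75, - 70, - 59 , - 42, - 41, - 37 , - 33, - 59/12, - 27/8, 6, 17.0, 24 , 46,58, 87, 90 , 97] 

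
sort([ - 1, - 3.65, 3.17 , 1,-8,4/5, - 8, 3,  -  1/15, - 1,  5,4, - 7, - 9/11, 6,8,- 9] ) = [ - 9, - 8, - 8, - 7, - 3.65, - 1, - 1, - 9/11, - 1/15,4/5, 1, 3,3.17 , 4,5, 6,8]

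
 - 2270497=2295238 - 4565735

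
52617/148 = 355+77/148=355.52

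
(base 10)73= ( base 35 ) 23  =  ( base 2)1001001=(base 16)49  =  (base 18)41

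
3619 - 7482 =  - 3863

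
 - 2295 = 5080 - 7375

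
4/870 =2/435  =  0.00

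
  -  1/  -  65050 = 1/65050= 0.00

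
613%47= 2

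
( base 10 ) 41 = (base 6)105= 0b101001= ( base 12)35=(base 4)221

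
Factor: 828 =2^2*3^2*23^1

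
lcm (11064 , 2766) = 11064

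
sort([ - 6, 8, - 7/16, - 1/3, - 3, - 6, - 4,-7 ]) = [-7, - 6, -6,  -  4, - 3, - 7/16,-1/3, 8] 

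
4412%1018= 340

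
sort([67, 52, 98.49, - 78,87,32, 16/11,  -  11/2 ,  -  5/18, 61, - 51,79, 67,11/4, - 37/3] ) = [ - 78,- 51, - 37/3, - 11/2, - 5/18,16/11, 11/4,  32, 52, 61, 67,67, 79 , 87, 98.49 ] 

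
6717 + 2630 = 9347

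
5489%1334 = 153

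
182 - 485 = - 303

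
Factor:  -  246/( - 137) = 2^1*3^1*41^1*137^(-1 )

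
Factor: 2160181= 29^1*  74489^1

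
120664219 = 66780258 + 53883961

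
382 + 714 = 1096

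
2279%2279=0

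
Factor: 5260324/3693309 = 2^2*3^( -1 )*31^( - 1)*151^(-1 )*263^( - 1) * 1315081^1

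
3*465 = 1395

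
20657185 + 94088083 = 114745268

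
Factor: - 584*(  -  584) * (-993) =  - 2^6 * 3^1 * 73^2*331^1 =- 338668608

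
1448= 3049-1601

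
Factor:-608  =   - 2^5*19^1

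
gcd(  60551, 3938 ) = 1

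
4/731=4/731= 0.01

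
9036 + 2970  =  12006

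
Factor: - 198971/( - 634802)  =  2^ (  -  1)* 7^(  -  1 )*45343^ ( - 1)*198971^1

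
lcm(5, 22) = 110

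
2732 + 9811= 12543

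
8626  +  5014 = 13640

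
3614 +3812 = 7426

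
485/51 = 485/51 = 9.51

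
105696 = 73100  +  32596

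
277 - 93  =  184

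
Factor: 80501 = 79^1*1019^1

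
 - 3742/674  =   - 6 + 151/337= -5.55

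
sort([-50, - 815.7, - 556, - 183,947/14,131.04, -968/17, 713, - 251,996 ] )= [ - 815.7, - 556, - 251, - 183,  -  968/17, - 50,947/14,131.04,713, 996 ] 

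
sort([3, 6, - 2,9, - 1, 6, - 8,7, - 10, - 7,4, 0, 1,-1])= [ - 10,-8, - 7, - 2,-1,- 1,0, 1, 3, 4, 6, 6, 7, 9]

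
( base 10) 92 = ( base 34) 2o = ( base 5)332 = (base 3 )10102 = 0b1011100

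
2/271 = 2/271=0.01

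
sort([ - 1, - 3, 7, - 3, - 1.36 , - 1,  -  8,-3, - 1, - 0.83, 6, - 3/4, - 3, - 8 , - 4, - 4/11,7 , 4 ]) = [-8 ,  -  8, - 4, - 3, - 3 , - 3,-3, - 1.36, - 1,  -  1, - 1, - 0.83, - 3/4,-4/11, 4, 6,7, 7]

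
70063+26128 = 96191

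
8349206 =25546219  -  17197013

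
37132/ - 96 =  - 9283/24 =-386.79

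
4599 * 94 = 432306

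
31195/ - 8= - 3900 + 5/8 = - 3899.38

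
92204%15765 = 13379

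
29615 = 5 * 5923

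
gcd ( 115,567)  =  1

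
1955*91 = 177905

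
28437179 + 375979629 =404416808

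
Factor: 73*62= 4526 = 2^1*31^1*73^1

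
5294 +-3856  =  1438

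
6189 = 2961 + 3228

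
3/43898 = 3/43898 = 0.00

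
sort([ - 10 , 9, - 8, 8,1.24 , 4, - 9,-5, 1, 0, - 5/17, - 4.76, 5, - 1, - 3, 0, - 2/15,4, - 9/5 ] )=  [  -  10, - 9, -8,-5, - 4.76,-3,-9/5, - 1, - 5/17 ,  -  2/15,0, 0,1,1.24, 4,4,5, 8,9] 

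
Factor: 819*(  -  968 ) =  - 792792 = - 2^3*3^2*7^1*11^2*13^1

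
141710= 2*70855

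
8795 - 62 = 8733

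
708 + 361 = 1069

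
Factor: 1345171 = 73^1*18427^1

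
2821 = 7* 403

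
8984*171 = 1536264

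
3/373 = 3/373 = 0.01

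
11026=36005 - 24979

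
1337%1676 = 1337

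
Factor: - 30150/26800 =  - 9/8 = - 2^( - 3 )*3^2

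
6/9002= 3/4501 = 0.00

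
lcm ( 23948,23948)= 23948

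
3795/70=54+3/14 = 54.21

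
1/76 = 1/76=0.01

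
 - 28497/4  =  -28497/4 = - 7124.25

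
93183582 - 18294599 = 74888983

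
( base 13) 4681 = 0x26B3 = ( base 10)9907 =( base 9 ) 14527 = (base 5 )304112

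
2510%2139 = 371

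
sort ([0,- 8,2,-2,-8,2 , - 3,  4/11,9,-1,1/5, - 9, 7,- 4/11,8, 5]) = [-9, - 8,-8 , - 3, - 2, - 1, - 4/11, 0,1/5,4/11,2, 2,5, 7, 8, 9 ] 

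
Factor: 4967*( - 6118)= - 30388106 = - 2^1*7^1*19^1 * 23^1*4967^1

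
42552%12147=6111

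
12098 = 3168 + 8930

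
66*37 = 2442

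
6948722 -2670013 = 4278709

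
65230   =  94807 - 29577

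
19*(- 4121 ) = - 78299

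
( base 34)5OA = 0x19ce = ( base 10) 6606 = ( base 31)6r3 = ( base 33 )626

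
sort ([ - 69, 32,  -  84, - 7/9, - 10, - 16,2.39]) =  [ - 84, - 69, - 16, - 10 , - 7/9 , 2.39, 32 ] 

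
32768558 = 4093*8006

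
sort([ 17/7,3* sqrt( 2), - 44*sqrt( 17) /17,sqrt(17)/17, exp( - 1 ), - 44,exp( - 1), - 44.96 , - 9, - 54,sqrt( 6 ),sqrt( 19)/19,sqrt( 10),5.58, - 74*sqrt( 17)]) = [-74*sqrt ( 17),-54,  -  44.96, - 44, - 44*sqrt( 17)/17,-9,sqrt(19)/19,  sqrt( 17) /17, exp(-1)  ,  exp( - 1), 17/7,  sqrt (6), sqrt(10), 3 * sqrt( 2),  5.58] 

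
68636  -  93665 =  - 25029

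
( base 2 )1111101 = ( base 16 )7D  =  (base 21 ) 5K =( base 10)125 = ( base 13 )98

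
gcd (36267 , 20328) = 231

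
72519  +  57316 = 129835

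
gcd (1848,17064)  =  24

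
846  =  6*141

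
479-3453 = -2974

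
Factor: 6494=2^1*17^1*191^1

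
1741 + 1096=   2837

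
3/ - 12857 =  - 3/12857 = - 0.00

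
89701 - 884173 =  - 794472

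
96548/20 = 4827  +  2/5 = 4827.40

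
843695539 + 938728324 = 1782423863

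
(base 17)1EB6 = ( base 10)9152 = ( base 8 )21700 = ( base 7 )35453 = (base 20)12hc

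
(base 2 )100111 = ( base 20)1j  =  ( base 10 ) 39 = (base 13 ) 30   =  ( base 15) 29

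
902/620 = 451/310 =1.45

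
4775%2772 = 2003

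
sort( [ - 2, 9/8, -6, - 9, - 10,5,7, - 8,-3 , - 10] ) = [ - 10, - 10, - 9, - 8, -6, - 3, - 2, 9/8, 5,  7] 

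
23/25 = 23/25=0.92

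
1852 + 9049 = 10901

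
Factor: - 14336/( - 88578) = 1024/6327 = 2^10*3^( - 2)*19^(-1 )*37^( - 1)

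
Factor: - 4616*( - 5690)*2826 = 74225003040=2^5*3^2*5^1*157^1 * 569^1*577^1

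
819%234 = 117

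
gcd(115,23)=23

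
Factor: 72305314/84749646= 3^( - 1 ) * 43^( - 1)*263^ (- 1)*1249^( - 1)*36152657^1 = 36152657/42374823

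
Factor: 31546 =2^1*15773^1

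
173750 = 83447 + 90303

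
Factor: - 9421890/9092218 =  - 4710945/4546109 = -  3^1*5^1*107^( - 1)*42487^( - 1) * 314063^1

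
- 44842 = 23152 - 67994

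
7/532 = 1/76 = 0.01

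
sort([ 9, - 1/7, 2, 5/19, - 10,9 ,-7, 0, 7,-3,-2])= [ - 10, - 7,-3  ,- 2 , - 1/7, 0, 5/19 , 2,7, 9,9]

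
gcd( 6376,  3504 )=8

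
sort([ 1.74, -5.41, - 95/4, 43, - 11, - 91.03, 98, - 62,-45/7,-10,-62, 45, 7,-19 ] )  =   [ - 91.03,  -  62,-62,-95/4 , - 19, - 11, - 10, - 45/7, - 5.41,1.74, 7, 43, 45, 98 ]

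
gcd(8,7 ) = 1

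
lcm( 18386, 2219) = 128702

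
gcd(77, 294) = 7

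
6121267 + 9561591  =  15682858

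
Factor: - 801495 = - 3^4*5^1*1979^1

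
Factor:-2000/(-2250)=8/9 = 2^3*3^ (-2 ) 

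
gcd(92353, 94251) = 1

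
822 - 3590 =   -  2768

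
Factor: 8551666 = 2^1*71^1 * 60223^1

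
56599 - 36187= 20412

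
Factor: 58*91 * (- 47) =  - 248066 = - 2^1*7^1*13^1* 29^1*47^1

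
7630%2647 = 2336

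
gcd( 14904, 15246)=18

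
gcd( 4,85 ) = 1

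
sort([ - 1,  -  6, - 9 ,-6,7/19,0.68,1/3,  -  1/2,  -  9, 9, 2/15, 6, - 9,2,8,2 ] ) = [-9,  -  9, - 9,-6,-6, - 1, - 1/2,2/15, 1/3, 7/19, 0.68,2,2 , 6,8,9 ] 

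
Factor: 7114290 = 2^1*3^1*5^1*237143^1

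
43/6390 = 43/6390 = 0.01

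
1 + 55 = 56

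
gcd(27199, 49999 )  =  1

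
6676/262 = 3338/131 = 25.48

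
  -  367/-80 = 367/80 = 4.59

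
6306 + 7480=13786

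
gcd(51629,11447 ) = 1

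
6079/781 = 7 + 612/781 = 7.78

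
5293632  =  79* 67008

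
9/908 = 9/908 = 0.01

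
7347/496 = 237/16  =  14.81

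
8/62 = 4/31  =  0.13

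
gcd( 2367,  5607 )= 9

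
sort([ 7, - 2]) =[ - 2, 7]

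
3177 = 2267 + 910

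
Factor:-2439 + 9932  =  7493 = 59^1 * 127^1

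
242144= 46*5264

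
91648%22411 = 2004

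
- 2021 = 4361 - 6382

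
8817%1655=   542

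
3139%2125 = 1014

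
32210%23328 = 8882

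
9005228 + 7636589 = 16641817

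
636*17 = 10812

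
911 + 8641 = 9552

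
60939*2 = 121878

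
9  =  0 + 9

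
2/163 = 2/163 = 0.01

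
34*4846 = 164764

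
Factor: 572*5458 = 3121976  =  2^3*11^1*13^1*2729^1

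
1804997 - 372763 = 1432234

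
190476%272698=190476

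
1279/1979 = 1279/1979 =0.65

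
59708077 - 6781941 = 52926136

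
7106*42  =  298452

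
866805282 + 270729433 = 1137534715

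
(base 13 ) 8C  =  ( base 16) 74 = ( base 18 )68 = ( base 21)5b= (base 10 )116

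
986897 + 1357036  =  2343933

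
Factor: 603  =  3^2 * 67^1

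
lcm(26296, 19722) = 78888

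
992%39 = 17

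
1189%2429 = 1189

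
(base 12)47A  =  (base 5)10140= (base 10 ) 670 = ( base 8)1236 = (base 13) 3C7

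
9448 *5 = 47240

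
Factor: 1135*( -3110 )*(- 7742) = 2^2*5^2*7^2*79^1*227^1*311^1 = 27328098700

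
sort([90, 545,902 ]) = [ 90, 545,902]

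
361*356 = 128516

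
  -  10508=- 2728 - 7780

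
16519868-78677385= - 62157517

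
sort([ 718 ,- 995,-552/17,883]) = [ - 995, - 552/17,  718,883]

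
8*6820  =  54560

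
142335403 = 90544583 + 51790820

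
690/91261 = 690/91261 = 0.01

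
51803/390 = 51803/390 = 132.83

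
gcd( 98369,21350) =1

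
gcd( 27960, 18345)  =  15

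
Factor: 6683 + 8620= 3^1*5101^1 = 15303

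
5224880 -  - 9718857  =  14943737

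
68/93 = 68/93 = 0.73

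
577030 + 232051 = 809081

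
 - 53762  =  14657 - 68419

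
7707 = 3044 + 4663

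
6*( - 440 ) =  - 2640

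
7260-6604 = 656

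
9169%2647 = 1228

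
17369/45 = 17369/45 = 385.98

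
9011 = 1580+7431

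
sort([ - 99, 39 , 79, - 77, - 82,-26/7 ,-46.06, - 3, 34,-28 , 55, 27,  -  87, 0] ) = [ - 99,-87,  -  82,  -  77 , - 46.06, - 28 , - 26/7, - 3, 0, 27,34, 39, 55, 79 ]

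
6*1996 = 11976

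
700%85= 20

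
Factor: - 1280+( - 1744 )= - 3024 = - 2^4*3^3*7^1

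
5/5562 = 5/5562 = 0.00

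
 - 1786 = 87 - 1873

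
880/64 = 55/4  =  13.75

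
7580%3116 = 1348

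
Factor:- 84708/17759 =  - 2^2*3^2*7^(-1 )*13^1*43^(-1 ) *59^( - 1) *181^1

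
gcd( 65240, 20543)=1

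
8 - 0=8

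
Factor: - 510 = - 2^1* 3^1 * 5^1 * 17^1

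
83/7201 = 83/7201= 0.01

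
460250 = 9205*50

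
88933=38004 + 50929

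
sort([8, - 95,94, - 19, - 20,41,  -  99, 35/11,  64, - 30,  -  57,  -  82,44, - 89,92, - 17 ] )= [ - 99, - 95 ,-89, - 82,-57, - 30, - 20 ,-19, - 17,35/11  ,  8,41,44, 64,92 , 94]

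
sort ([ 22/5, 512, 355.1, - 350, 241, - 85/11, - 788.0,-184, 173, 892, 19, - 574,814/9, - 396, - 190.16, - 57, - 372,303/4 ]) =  [ - 788.0, - 574, - 396, - 372,-350, - 190.16, - 184,-57, - 85/11, 22/5,19, 303/4 , 814/9, 173, 241,  355.1 , 512, 892] 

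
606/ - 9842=  -  1 + 4618/4921 = - 0.06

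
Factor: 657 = 3^2*73^1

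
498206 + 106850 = 605056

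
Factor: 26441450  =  2^1*5^2*7^1*31^1 * 2437^1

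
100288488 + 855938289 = 956226777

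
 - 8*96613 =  - 772904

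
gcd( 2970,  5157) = 27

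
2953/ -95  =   - 2953/95= -31.08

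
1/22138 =1/22138 = 0.00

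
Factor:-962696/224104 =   -  7^1*109^( - 1) * 257^ ( - 1)*17191^1  =  - 120337/28013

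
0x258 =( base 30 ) k0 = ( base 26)n2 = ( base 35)H5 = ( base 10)600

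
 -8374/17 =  - 493 +7/17 = -  492.59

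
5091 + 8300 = 13391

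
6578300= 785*8380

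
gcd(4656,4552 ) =8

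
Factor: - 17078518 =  - 2^1*8539259^1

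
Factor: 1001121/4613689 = 3^1*11^1 * 23^1*41^( - 1 ) * 131^(  -  1 ) * 859^( - 1 ) * 1319^1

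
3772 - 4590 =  - 818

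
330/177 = 110/59 = 1.86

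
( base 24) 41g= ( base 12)1434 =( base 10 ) 2344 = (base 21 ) 56D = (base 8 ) 4450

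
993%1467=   993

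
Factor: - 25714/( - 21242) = 19^( - 1 )*23^1 = 23/19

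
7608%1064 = 160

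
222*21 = 4662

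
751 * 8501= 6384251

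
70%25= 20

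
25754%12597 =560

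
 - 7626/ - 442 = 17 + 56/221 = 17.25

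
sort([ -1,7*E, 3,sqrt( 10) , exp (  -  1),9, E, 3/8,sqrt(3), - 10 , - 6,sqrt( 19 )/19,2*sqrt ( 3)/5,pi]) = [ - 10, - 6, - 1, sqrt(19)/19,exp( - 1), 3/8,  2*sqrt(3)/5 , sqrt(3),E,3,  pi,sqrt( 10), 9, 7*E]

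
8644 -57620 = -48976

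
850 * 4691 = 3987350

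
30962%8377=5831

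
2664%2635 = 29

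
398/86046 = 199/43023=0.00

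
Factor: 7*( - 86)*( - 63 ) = 37926 = 2^1*3^2*7^2*43^1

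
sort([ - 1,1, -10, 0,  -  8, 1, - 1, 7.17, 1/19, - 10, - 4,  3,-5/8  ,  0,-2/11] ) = [ - 10, - 10,-8, - 4, - 1, - 1, - 5/8, -2/11, 0,0, 1/19, 1, 1,3, 7.17] 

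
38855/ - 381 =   -  102 + 7/381 = - 101.98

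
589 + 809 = 1398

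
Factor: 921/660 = 2^ ( - 2)*5^( - 1)*11^( -1)*307^1 = 307/220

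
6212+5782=11994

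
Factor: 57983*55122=3196138926 = 2^1*3^1*23^1*2521^1 * 9187^1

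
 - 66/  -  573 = 22/191 = 0.12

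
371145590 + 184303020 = 555448610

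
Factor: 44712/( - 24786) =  - 2^2 * 3^(  -  1)*17^( - 1 )*23^1= -92/51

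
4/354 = 2/177 = 0.01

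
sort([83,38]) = [ 38, 83]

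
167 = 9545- 9378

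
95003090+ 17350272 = 112353362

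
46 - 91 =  - 45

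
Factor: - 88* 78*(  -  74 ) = 2^5 * 3^1*11^1 * 13^1*37^1 =507936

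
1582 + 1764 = 3346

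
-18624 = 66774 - 85398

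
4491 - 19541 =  - 15050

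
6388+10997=17385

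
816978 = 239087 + 577891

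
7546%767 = 643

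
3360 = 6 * 560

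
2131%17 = 6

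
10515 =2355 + 8160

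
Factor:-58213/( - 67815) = 3^( - 2)*5^(  -  1 )*11^ ( - 1)*23^1 *137^(  -  1 )* 2531^1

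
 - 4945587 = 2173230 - 7118817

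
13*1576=20488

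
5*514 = 2570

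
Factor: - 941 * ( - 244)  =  229604 =2^2*61^1*941^1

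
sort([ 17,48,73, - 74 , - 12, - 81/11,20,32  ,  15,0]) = [-74, - 12, - 81/11,0,15,17  ,  20,32,  48,73 ]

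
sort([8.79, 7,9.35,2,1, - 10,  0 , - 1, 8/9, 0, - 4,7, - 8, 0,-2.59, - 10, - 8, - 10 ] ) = [ - 10, - 10, - 10,-8, - 8,-4, - 2.59, - 1, 0 , 0,0,8/9,1, 2, 7, 7, 8.79, 9.35]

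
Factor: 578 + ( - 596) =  - 18 = - 2^1*3^2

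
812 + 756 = 1568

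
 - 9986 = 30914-40900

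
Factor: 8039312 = 2^4 * 61^1*8237^1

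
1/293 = 1/293  =  0.00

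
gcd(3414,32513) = 1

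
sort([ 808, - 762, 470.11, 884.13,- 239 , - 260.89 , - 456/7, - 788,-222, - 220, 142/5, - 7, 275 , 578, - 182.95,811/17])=[ - 788, - 762,  -  260.89 , - 239, - 222, - 220, - 182.95, - 456/7, -7,142/5,811/17, 275,470.11, 578, 808, 884.13 ] 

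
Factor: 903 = 3^1*7^1*43^1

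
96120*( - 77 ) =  -7401240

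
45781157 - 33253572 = 12527585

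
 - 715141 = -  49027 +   -  666114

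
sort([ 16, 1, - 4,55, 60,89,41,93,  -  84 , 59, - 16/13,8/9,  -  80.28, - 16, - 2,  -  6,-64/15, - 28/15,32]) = [ - 84, - 80.28, - 16,-6, - 64/15, - 4,-2, - 28/15 , - 16/13,8/9,1, 16,32,41, 55,59, 60,89,93 ]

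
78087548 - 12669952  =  65417596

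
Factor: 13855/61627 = 5^1*17^1*163^1*61627^(- 1 )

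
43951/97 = 453 + 10/97 = 453.10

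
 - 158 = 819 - 977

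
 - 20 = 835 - 855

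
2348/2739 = 2348/2739 = 0.86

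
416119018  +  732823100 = 1148942118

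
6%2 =0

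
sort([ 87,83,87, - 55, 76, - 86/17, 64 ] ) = [ - 55, - 86/17,64, 76 , 83, 87, 87 ]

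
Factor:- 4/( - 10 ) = 2/5= 2^1 * 5^( - 1 ) 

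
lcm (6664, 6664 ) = 6664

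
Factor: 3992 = 2^3*499^1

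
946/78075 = 946/78075 = 0.01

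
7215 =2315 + 4900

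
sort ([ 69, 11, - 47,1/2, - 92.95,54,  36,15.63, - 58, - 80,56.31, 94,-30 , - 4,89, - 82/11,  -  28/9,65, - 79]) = [ - 92.95, - 80,  -  79 , - 58, - 47,- 30, - 82/11, - 4, - 28/9,1/2, 11,15.63,36,54,56.31, 65,69,  89, 94] 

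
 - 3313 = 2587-5900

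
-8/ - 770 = 4/385 = 0.01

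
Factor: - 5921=-31^1 * 191^1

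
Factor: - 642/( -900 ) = 2^(  -  1)*3^( - 1 )*5^ ( - 2 )*107^1 = 107/150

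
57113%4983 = 2300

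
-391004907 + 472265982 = 81261075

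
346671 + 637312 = 983983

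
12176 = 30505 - 18329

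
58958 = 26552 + 32406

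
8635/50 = 172 + 7/10 = 172.70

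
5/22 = 5/22 = 0.23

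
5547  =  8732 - 3185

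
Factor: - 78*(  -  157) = 2^1*3^1*13^1*157^1 = 12246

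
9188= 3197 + 5991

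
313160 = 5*62632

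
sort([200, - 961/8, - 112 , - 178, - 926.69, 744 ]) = [ - 926.69, - 178, - 961/8 ,-112,200, 744] 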